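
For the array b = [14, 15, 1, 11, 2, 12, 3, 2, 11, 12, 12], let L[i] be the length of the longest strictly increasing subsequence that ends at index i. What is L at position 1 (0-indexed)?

2

dp[i] = 1 + max{dp[j] : j<i, b[j]<b[i]} (or 1 if no such j):
i:      0  1  2  3  4  5  6  7  8  9 10
b[i]:  14 15  1 11  2 12  3  2 11 12 12
dp:     1  2  1  2  2  3  3  2  4  5  5
At index 1 the value is 2.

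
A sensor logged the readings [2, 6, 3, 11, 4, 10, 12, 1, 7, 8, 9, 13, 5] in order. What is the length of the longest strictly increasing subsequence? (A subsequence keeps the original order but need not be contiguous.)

Track the smallest tail for each achievable length (strict):
2 → extends → [2]
6 → extends → [2, 6]
3 → replaces 6 → [2, 3]
11 → extends → [2, 3, 11]
4 → replaces 11 → [2, 3, 4]
10 → extends → [2, 3, 4, 10]
12 → extends → [2, 3, 4, 10, 12]
1 → replaces 2 → [1, 3, 4, 10, 12]
7 → replaces 10 → [1, 3, 4, 7, 12]
8 → replaces 12 → [1, 3, 4, 7, 8]
9 → extends → [1, 3, 4, 7, 8, 9]
13 → extends → [1, 3, 4, 7, 8, 9, 13]
5 → replaces 7 → [1, 3, 4, 5, 8, 9, 13]
Seven tails, so the longest strictly increasing subsequence has length 7 (e.g. 2, 3, 4, 7, 8, 9, 13).

7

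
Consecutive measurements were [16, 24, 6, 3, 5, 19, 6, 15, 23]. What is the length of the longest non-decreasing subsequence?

Track the smallest tail for each achievable length (allowing ties):
16 → extends → [16]
24 → extends → [16, 24]
6 → replaces 16 → [6, 24]
3 → replaces 6 → [3, 24]
5 → replaces 24 → [3, 5]
19 → extends → [3, 5, 19]
6 → replaces 19 → [3, 5, 6]
15 → extends → [3, 5, 6, 15]
23 → extends → [3, 5, 6, 15, 23]
Five tails, so the longest non-decreasing subsequence has length 5 (e.g. 3, 5, 6, 15, 23).

5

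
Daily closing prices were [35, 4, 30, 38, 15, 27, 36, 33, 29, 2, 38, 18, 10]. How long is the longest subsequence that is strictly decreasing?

Let dp[i] be the longest strictly decreasing subsequence ending at i:
i:      1  2  3  4  5  6  7  8  9 10 11 12 13
a[i]:  35  4 30 38 15 27 36 33 29  2 38 18 10
dp:     1  2  2  1  3  3  2  3  4  5  1  5  6
Maximum is 6.

6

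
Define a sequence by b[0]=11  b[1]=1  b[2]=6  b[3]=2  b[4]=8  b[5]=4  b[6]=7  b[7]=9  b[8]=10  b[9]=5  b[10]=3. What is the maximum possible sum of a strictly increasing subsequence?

Let S[i] be the best sum of a strictly increasing subsequence ending at i:
i:      0  1  2  3  4  5  6  7  8  9 10
b[i]:  11  1  6  2  8  4  7  9 10  5  3
S:     11  1  7  3 15  7 14 24 34 12  6
Maximum is 34 (e.g. 1 + 6 + 8 + 9 + 10).

34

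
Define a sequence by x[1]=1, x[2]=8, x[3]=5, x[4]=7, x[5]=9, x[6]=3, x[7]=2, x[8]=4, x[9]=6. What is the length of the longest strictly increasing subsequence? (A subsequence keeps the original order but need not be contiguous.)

Track the smallest tail for each achievable length (strict):
1 → extends → [1]
8 → extends → [1, 8]
5 → replaces 8 → [1, 5]
7 → extends → [1, 5, 7]
9 → extends → [1, 5, 7, 9]
3 → replaces 5 → [1, 3, 7, 9]
2 → replaces 3 → [1, 2, 7, 9]
4 → replaces 7 → [1, 2, 4, 9]
6 → replaces 9 → [1, 2, 4, 6]
Four tails, so the longest strictly increasing subsequence has length 4 (e.g. 1, 5, 7, 9).

4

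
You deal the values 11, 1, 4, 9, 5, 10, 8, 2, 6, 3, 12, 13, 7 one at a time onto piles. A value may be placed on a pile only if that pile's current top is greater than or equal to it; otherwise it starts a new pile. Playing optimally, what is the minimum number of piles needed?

The minimum number of non-increasing subsequences covering a sequence equals the length of its longest strictly increasing subsequence.
LIS length is 6 (e.g. 1, 4, 9, 10, 12, 13), so 6 piles are needed.

6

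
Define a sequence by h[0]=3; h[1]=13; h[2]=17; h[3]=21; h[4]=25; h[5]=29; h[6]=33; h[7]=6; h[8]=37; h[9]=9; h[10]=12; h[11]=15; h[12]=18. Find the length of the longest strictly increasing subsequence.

8

Track the smallest tail for each achievable length (strict):
3 → extends → [3]
13 → extends → [3, 13]
17 → extends → [3, 13, 17]
21 → extends → [3, 13, 17, 21]
25 → extends → [3, 13, 17, 21, 25]
29 → extends → [3, 13, 17, 21, 25, 29]
33 → extends → [3, 13, 17, 21, 25, 29, 33]
6 → replaces 13 → [3, 6, 17, 21, 25, 29, 33]
37 → extends → [3, 6, 17, 21, 25, 29, 33, 37]
9 → replaces 17 → [3, 6, 9, 21, 25, 29, 33, 37]
12 → replaces 21 → [3, 6, 9, 12, 25, 29, 33, 37]
15 → replaces 25 → [3, 6, 9, 12, 15, 29, 33, 37]
18 → replaces 29 → [3, 6, 9, 12, 15, 18, 33, 37]
Eight tails, so the longest strictly increasing subsequence has length 8 (e.g. 3, 13, 17, 21, 25, 29, 33, 37).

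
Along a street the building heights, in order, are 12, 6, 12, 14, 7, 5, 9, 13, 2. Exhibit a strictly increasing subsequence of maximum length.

6, 7, 9, 13

Patience tails give the LIS length; then backtrack through the dp parents:
12 → extends → [12]
6 → replaces 12 → [6]
12 → extends → [6, 12]
14 → extends → [6, 12, 14]
7 → replaces 12 → [6, 7, 14]
5 → replaces 6 → [5, 7, 14]
9 → replaces 14 → [5, 7, 9]
13 → extends → [5, 7, 9, 13]
2 → replaces 5 → [2, 7, 9, 13]
Length 4; one witness is 6, 7, 9, 13.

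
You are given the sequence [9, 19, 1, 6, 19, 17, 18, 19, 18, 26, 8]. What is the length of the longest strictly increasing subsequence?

6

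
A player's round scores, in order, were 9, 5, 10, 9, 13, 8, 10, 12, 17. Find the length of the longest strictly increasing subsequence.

5

Let dp[i] be the length of the longest such subsequence ending at index i:
i:      1  2  3  4  5  6  7  8  9
a[i]:   9  5 10  9 13  8 10 12 17
dp:     1  1  2  2  3  2  3  4  5
Maximum dp value is 5.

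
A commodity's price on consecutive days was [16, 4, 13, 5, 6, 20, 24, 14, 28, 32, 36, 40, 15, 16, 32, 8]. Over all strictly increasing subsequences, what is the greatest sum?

197

Let S[i] be the best sum of a strictly increasing subsequence ending at i:
i:       1   2   3   4   5   6   7   8   9  10  11  12  13  14  15  16
a[i]:   16   4  13   5   6  20  24  14  28  32  36  40  15  16  32   8
S:      16   4  17   9  15  37  61  31  89 121 157 197  46  62 121  23
Maximum is 197 (e.g. 4 + 13 + 20 + 24 + 28 + 32 + 36 + 40).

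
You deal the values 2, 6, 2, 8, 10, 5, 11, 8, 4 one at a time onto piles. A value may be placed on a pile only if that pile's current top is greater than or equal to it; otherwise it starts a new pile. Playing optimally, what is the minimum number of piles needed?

The minimum number of non-increasing subsequences covering a sequence equals the length of its longest strictly increasing subsequence.
LIS length is 5 (e.g. 2, 6, 8, 10, 11), so 5 piles are needed.

5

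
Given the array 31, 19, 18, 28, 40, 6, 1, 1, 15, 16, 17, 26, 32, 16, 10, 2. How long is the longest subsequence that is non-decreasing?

Track the smallest tail for each achievable length (allowing ties):
31 → extends → [31]
19 → replaces 31 → [19]
18 → replaces 19 → [18]
28 → extends → [18, 28]
40 → extends → [18, 28, 40]
6 → replaces 18 → [6, 28, 40]
1 → replaces 6 → [1, 28, 40]
1 → replaces 28 → [1, 1, 40]
15 → replaces 40 → [1, 1, 15]
16 → extends → [1, 1, 15, 16]
17 → extends → [1, 1, 15, 16, 17]
26 → extends → [1, 1, 15, 16, 17, 26]
32 → extends → [1, 1, 15, 16, 17, 26, 32]
16 → replaces 17 → [1, 1, 15, 16, 16, 26, 32]
10 → replaces 15 → [1, 1, 10, 16, 16, 26, 32]
2 → replaces 10 → [1, 1, 2, 16, 16, 26, 32]
Seven tails, so the longest non-decreasing subsequence has length 7 (e.g. 1, 1, 15, 16, 17, 26, 32).

7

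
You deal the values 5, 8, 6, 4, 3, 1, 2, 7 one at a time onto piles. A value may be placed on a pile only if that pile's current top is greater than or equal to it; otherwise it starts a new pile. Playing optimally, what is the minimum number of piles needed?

3

Place each on the leftmost legal pile:
5 → new pile 1 (tops now [5])
8 → new pile 2 (tops now [5, 8])
6 → pile 2 (tops now [5, 6])
4 → pile 1 (tops now [4, 6])
3 → pile 1 (tops now [3, 6])
1 → pile 1 (tops now [1, 6])
2 → pile 2 (tops now [1, 2])
7 → new pile 3 (tops now [1, 2, 7])
Three piles.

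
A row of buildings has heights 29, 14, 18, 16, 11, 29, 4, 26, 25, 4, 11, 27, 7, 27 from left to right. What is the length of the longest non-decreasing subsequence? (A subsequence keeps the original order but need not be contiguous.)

5

Let dp[i] be the length of the longest such subsequence ending at index i:
i:      1  2  3  4  5  6  7  8  9 10 11 12 13 14
a[i]:  29 14 18 16 11 29  4 26 25  4 11 27  7 27
dp:     1  1  2  2  1  3  1  3  3  2  3  4  3  5
Maximum dp value is 5.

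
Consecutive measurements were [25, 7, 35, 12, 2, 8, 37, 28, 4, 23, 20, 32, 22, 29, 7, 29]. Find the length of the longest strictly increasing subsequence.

5

Track the smallest tail for each achievable length (strict):
25 → extends → [25]
7 → replaces 25 → [7]
35 → extends → [7, 35]
12 → replaces 35 → [7, 12]
2 → replaces 7 → [2, 12]
8 → replaces 12 → [2, 8]
37 → extends → [2, 8, 37]
28 → replaces 37 → [2, 8, 28]
4 → replaces 8 → [2, 4, 28]
23 → replaces 28 → [2, 4, 23]
20 → replaces 23 → [2, 4, 20]
32 → extends → [2, 4, 20, 32]
22 → replaces 32 → [2, 4, 20, 22]
29 → extends → [2, 4, 20, 22, 29]
7 → replaces 20 → [2, 4, 7, 22, 29]
29 → already a tail → [2, 4, 7, 22, 29]
Five tails, so the longest strictly increasing subsequence has length 5 (e.g. 7, 12, 20, 22, 29).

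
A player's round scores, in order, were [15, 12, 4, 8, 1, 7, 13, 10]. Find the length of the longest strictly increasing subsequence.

Let dp[i] be the length of the longest such subsequence ending at index i:
i:      1  2  3  4  5  6  7  8
a[i]:  15 12  4  8  1  7 13 10
dp:     1  1  1  2  1  2  3  3
Maximum dp value is 3.

3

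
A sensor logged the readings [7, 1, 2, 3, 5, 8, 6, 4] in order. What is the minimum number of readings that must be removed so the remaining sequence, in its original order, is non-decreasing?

3

Fewest deletions = n − (longest non-decreasing subsequence).
i:     1 2 3 4 5 6 7 8
a[i]:  7 1 2 3 5 8 6 4
dp:    1 1 2 3 4 5 5 4
max dp = 5, so deletions = 8 − 5 = 3.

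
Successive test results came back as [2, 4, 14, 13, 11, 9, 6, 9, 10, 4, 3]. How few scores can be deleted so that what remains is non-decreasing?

Fewest deletions = n − (longest non-decreasing subsequence).
i:      1  2  3  4  5  6  7  8  9 10 11
a[i]:   2  4 14 13 11  9  6  9 10  4  3
dp:     1  2  3  3  3  3  3  4  5  3  2
max dp = 5, so deletions = 11 − 5 = 6.

6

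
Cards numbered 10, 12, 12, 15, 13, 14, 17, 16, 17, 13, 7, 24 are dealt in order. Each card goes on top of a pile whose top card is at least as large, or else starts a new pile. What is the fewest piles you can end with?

The minimum number of non-increasing subsequences covering a sequence equals the length of its longest strictly increasing subsequence.
LIS length is 7 (e.g. 10, 12, 13, 14, 16, 17, 24), so 7 piles are needed.

7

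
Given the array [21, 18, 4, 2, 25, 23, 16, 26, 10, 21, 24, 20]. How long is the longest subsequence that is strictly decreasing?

4

Negate each value so 'decreasing' becomes 'increasing', then run patience tails on the negated sequence:
-21 → extends → [-21]
-18 → extends → [-21, -18]
-4 → extends → [-21, -18, -4]
-2 → extends → [-21, -18, -4, -2]
-25 → replaces -21 → [-25, -18, -4, -2]
-23 → replaces -18 → [-25, -23, -4, -2]
-16 → replaces -4 → [-25, -23, -16, -2]
-26 → replaces -25 → [-26, -23, -16, -2]
-10 → replaces -2 → [-26, -23, -16, -10]
-21 → replaces -16 → [-26, -23, -21, -10]
-24 → replaces -23 → [-26, -24, -21, -10]
-20 → replaces -10 → [-26, -24, -21, -20]
Four tails, so the longest strictly decreasing subsequence of the original has length 4.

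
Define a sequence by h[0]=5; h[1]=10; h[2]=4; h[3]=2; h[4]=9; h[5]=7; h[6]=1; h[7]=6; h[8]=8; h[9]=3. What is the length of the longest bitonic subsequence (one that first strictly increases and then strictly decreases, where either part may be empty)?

inc[i] = longest strictly increasing subsequence ending at i; dec[i] = longest strictly decreasing subsequence starting at i:
i:      0  1  2  3  4  5  6  7  8  9
h[i]:   5 10  4  2  9  7  1  6  8  3
inc:    1  2  1  1  2  2  1  2  3  2
dec:    4  5  3  2  4  3  1  2  2  1
Best peak at i=1 (value 10): inc=2, dec=5, length 2+5−1 = 6.

6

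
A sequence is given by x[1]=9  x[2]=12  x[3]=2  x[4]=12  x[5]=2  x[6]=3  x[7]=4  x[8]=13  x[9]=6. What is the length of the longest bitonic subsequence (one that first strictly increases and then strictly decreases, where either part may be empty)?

5

inc[i] = longest strictly increasing subsequence ending at i; dec[i] = longest strictly decreasing subsequence starting at i:
i:      1  2  3  4  5  6  7  8  9
x[i]:   9 12  2 12  2  3  4 13  6
inc:    1  2  1  2  1  2  3  4  4
dec:    2  2  1  2  1  1  1  2  1
Best peak at i=8 (value 13): inc=4, dec=2, length 4+2−1 = 5.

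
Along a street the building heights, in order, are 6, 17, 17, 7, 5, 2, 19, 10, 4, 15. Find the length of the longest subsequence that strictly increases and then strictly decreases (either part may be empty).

inc[i] = longest strictly increasing subsequence ending at i; dec[i] = longest strictly decreasing subsequence starting at i:
i:      1  2  3  4  5  6  7  8  9 10
a[i]:   6 17 17  7  5  2 19 10  4 15
inc:    1  2  2  2  1  1  3  3  2  4
dec:    3  4  4  3  2  1  3  2  1  1
Best peak at i=2 (value 17): inc=2, dec=4, length 2+4−1 = 5.

5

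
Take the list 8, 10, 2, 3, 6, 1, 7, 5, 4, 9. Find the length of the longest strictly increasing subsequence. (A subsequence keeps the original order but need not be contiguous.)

5

Track the smallest tail for each achievable length (strict):
8 → extends → [8]
10 → extends → [8, 10]
2 → replaces 8 → [2, 10]
3 → replaces 10 → [2, 3]
6 → extends → [2, 3, 6]
1 → replaces 2 → [1, 3, 6]
7 → extends → [1, 3, 6, 7]
5 → replaces 6 → [1, 3, 5, 7]
4 → replaces 5 → [1, 3, 4, 7]
9 → extends → [1, 3, 4, 7, 9]
Five tails, so the longest strictly increasing subsequence has length 5 (e.g. 2, 3, 6, 7, 9).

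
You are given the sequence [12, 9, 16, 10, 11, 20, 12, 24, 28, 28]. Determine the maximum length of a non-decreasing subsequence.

Let dp[i] be the length of the longest such subsequence ending at index i:
i:      1  2  3  4  5  6  7  8  9 10
a[i]:  12  9 16 10 11 20 12 24 28 28
dp:     1  1  2  2  3  4  4  5  6  7
Maximum dp value is 7.

7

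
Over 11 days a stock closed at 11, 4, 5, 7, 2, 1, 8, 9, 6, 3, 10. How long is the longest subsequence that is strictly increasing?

Track the smallest tail for each achievable length (strict):
11 → extends → [11]
4 → replaces 11 → [4]
5 → extends → [4, 5]
7 → extends → [4, 5, 7]
2 → replaces 4 → [2, 5, 7]
1 → replaces 2 → [1, 5, 7]
8 → extends → [1, 5, 7, 8]
9 → extends → [1, 5, 7, 8, 9]
6 → replaces 7 → [1, 5, 6, 8, 9]
3 → replaces 5 → [1, 3, 6, 8, 9]
10 → extends → [1, 3, 6, 8, 9, 10]
Six tails, so the longest strictly increasing subsequence has length 6 (e.g. 4, 5, 7, 8, 9, 10).

6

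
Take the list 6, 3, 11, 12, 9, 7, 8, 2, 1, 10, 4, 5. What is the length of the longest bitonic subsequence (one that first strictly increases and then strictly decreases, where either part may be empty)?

inc[i] = longest strictly increasing subsequence ending at i; dec[i] = longest strictly decreasing subsequence starting at i:
i:      1  2  3  4  5  6  7  8  9 10 11 12
a[i]:   6  3 11 12  9  7  8  2  1 10  4  5
inc:    1  1  2  3  2  2  3  1  1  4  2  3
dec:    4  3  5  5  4  3  3  2  1  2  1  1
Best peak at i=4 (value 12): inc=3, dec=5, length 3+5−1 = 7.

7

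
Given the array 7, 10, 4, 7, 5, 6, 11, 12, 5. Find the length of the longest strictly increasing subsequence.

5

Track the smallest tail for each achievable length (strict):
7 → extends → [7]
10 → extends → [7, 10]
4 → replaces 7 → [4, 10]
7 → replaces 10 → [4, 7]
5 → replaces 7 → [4, 5]
6 → extends → [4, 5, 6]
11 → extends → [4, 5, 6, 11]
12 → extends → [4, 5, 6, 11, 12]
5 → already a tail → [4, 5, 6, 11, 12]
Five tails, so the longest strictly increasing subsequence has length 5 (e.g. 4, 5, 6, 11, 12).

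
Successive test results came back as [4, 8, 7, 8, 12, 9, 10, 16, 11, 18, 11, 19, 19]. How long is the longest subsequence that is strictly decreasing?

2

Let dp[i] be the longest strictly decreasing subsequence ending at i:
i:      1  2  3  4  5  6  7  8  9 10 11 12 13
a[i]:   4  8  7  8 12  9 10 16 11 18 11 19 19
dp:     1  1  2  1  1  2  2  1  2  1  2  1  1
Maximum is 2.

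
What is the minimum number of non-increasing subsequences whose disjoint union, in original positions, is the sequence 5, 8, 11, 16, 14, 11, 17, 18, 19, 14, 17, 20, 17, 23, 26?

10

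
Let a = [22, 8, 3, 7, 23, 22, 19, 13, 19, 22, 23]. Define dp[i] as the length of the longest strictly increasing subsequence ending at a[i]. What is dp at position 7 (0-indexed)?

dp[i] = 1 + max{dp[j] : j<i, a[j]<a[i]} (or 1 if no such j):
i:      0  1  2  3  4  5  6  7  8  9 10
a[i]:  22  8  3  7 23 22 19 13 19 22 23
dp:     1  1  1  2  3  3  3  3  4  5  6
At index 7 the value is 3.

3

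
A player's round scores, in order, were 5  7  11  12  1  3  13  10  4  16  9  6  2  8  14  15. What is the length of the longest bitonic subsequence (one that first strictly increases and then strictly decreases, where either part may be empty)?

9

inc[i] = longest strictly increasing subsequence ending at i; dec[i] = longest strictly decreasing subsequence starting at i:
i:      1  2  3  4  5  6  7  8  9 10 11 12 13 14 15 16
a[i]:   5  7 11 12  1  3 13 10  4 16  9  6  2  8 14 15
inc:    1  2  3  4  1  2  5  3  3  6  4  4  2  5  6  7
dec:    3  3  5  5  1  2  5  4  2  4  3  2  1  1  1  1
Best peak at i=7 (value 13): inc=5, dec=5, length 5+5−1 = 9.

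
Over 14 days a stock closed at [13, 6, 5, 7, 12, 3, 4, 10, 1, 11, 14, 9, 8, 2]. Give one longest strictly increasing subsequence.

6, 7, 10, 11, 14

Patience tails give the LIS length; then backtrack through the dp parents:
13 → extends → [13]
6 → replaces 13 → [6]
5 → replaces 6 → [5]
7 → extends → [5, 7]
12 → extends → [5, 7, 12]
3 → replaces 5 → [3, 7, 12]
4 → replaces 7 → [3, 4, 12]
10 → replaces 12 → [3, 4, 10]
1 → replaces 3 → [1, 4, 10]
11 → extends → [1, 4, 10, 11]
14 → extends → [1, 4, 10, 11, 14]
9 → replaces 10 → [1, 4, 9, 11, 14]
8 → replaces 9 → [1, 4, 8, 11, 14]
2 → replaces 4 → [1, 2, 8, 11, 14]
Length 5; one witness is 6, 7, 10, 11, 14.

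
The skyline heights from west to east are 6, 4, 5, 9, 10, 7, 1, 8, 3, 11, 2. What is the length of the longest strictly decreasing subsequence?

4

Negate each value so 'decreasing' becomes 'increasing', then run patience tails on the negated sequence:
-6 → extends → [-6]
-4 → extends → [-6, -4]
-5 → replaces -4 → [-6, -5]
-9 → replaces -6 → [-9, -5]
-10 → replaces -9 → [-10, -5]
-7 → replaces -5 → [-10, -7]
-1 → extends → [-10, -7, -1]
-8 → replaces -7 → [-10, -8, -1]
-3 → replaces -1 → [-10, -8, -3]
-11 → replaces -10 → [-11, -8, -3]
-2 → extends → [-11, -8, -3, -2]
Four tails, so the longest strictly decreasing subsequence of the original has length 4.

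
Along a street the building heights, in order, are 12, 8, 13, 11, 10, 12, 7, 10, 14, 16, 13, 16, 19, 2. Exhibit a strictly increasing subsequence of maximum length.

Patience tails give the LIS length; then backtrack through the dp parents:
12 → extends → [12]
8 → replaces 12 → [8]
13 → extends → [8, 13]
11 → replaces 13 → [8, 11]
10 → replaces 11 → [8, 10]
12 → extends → [8, 10, 12]
7 → replaces 8 → [7, 10, 12]
10 → already a tail → [7, 10, 12]
14 → extends → [7, 10, 12, 14]
16 → extends → [7, 10, 12, 14, 16]
13 → replaces 14 → [7, 10, 12, 13, 16]
16 → already a tail → [7, 10, 12, 13, 16]
19 → extends → [7, 10, 12, 13, 16, 19]
2 → replaces 7 → [2, 10, 12, 13, 16, 19]
Length 6; one witness is 8, 11, 12, 14, 16, 19.

8, 11, 12, 14, 16, 19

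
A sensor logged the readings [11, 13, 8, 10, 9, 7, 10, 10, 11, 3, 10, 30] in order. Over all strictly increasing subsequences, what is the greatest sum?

Let S[i] be the best sum of a strictly increasing subsequence ending at i:
i:      1  2  3  4  5  6  7  8  9 10 11 12
a[i]:  11 13  8 10  9  7 10 10 11  3 10 30
S:     11 24  8 18 17  7 27 27 38  3 27 68
Maximum is 68 (e.g. 8 + 9 + 10 + 11 + 30).

68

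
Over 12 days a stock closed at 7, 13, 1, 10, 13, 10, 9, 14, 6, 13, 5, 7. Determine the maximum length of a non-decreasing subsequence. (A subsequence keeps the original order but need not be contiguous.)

4

Track the smallest tail for each achievable length (allowing ties):
7 → extends → [7]
13 → extends → [7, 13]
1 → replaces 7 → [1, 13]
10 → replaces 13 → [1, 10]
13 → extends → [1, 10, 13]
10 → replaces 13 → [1, 10, 10]
9 → replaces 10 → [1, 9, 10]
14 → extends → [1, 9, 10, 14]
6 → replaces 9 → [1, 6, 10, 14]
13 → replaces 14 → [1, 6, 10, 13]
5 → replaces 6 → [1, 5, 10, 13]
7 → replaces 10 → [1, 5, 7, 13]
Four tails, so the longest non-decreasing subsequence has length 4 (e.g. 7, 13, 13, 14).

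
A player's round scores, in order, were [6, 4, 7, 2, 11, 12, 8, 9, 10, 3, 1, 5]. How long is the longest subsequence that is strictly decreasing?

Negate each value so 'decreasing' becomes 'increasing', then run patience tails on the negated sequence:
-6 → extends → [-6]
-4 → extends → [-6, -4]
-7 → replaces -6 → [-7, -4]
-2 → extends → [-7, -4, -2]
-11 → replaces -7 → [-11, -4, -2]
-12 → replaces -11 → [-12, -4, -2]
-8 → replaces -4 → [-12, -8, -2]
-9 → replaces -8 → [-12, -9, -2]
-10 → replaces -9 → [-12, -10, -2]
-3 → replaces -2 → [-12, -10, -3]
-1 → extends → [-12, -10, -3, -1]
-5 → replaces -3 → [-12, -10, -5, -1]
Four tails, so the longest strictly decreasing subsequence of the original has length 4.

4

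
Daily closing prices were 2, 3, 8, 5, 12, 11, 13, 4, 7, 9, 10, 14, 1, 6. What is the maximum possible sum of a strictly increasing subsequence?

Let S[i] be the best sum of a strictly increasing subsequence ending at i:
i:      1  2  3  4  5  6  7  8  9 10 11 12 13 14
a[i]:   2  3  8  5 12 11 13  4  7  9 10 14  1  6
S:      2  5 13 10 25 24 38  9 17 26 36 52  1 16
Maximum is 52 (e.g. 2 + 3 + 8 + 12 + 13 + 14).

52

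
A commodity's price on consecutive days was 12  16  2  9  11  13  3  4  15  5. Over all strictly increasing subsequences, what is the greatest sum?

50

Let S[i] be the best sum of a strictly increasing subsequence ending at i:
i:      1  2  3  4  5  6  7  8  9 10
a[i]:  12 16  2  9 11 13  3  4 15  5
S:     12 28  2 11 22 35  5  9 50 14
Maximum is 50 (e.g. 2 + 9 + 11 + 13 + 15).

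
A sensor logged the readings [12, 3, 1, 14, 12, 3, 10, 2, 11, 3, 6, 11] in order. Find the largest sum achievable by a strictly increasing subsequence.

26

Let S[i] be the best sum of a strictly increasing subsequence ending at i:
i:      1  2  3  4  5  6  7  8  9 10 11 12
a[i]:  12  3  1 14 12  3 10  2 11  3  6 11
S:     12  3  1 26 15  4 14  3 25  6 12 25
Maximum is 26 (e.g. 12 + 14).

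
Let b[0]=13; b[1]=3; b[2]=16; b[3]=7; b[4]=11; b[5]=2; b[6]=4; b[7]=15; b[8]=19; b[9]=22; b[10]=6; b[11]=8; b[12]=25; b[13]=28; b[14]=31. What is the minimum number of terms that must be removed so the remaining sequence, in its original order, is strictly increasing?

Fewest deletions = n − (longest strictly increasing subsequence).
i:      0  1  2  3  4  5  6  7  8  9 10 11 12 13 14
b[i]:  13  3 16  7 11  2  4 15 19 22  6  8 25 28 31
dp:     1  1  2  2  3  1  2  4  5  6  3  4  7  8  9
max dp = 9, so deletions = 15 − 9 = 6.

6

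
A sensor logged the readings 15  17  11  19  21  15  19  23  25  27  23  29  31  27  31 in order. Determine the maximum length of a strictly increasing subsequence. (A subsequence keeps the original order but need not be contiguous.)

9

Let dp[i] be the length of the longest such subsequence ending at index i:
i:      1  2  3  4  5  6  7  8  9 10 11 12 13 14 15
a[i]:  15 17 11 19 21 15 19 23 25 27 23 29 31 27 31
dp:     1  2  1  3  4  2  3  5  6  7  5  8  9  7  9
Maximum dp value is 9.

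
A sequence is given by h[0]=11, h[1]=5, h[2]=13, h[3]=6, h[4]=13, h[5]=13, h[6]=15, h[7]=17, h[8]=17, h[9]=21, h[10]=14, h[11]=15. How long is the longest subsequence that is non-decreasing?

8

Let dp[i] be the length of the longest such subsequence ending at index i:
i:      0  1  2  3  4  5  6  7  8  9 10 11
h[i]:  11  5 13  6 13 13 15 17 17 21 14 15
dp:     1  1  2  2  3  4  5  6  7  8  5  6
Maximum dp value is 8.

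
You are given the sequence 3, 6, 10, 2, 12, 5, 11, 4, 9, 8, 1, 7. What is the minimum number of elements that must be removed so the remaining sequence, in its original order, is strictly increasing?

8

Fewest deletions = n − (longest strictly increasing subsequence).
Patience tails:
3 → extends → [3]
6 → extends → [3, 6]
10 → extends → [3, 6, 10]
2 → replaces 3 → [2, 6, 10]
12 → extends → [2, 6, 10, 12]
5 → replaces 6 → [2, 5, 10, 12]
11 → replaces 12 → [2, 5, 10, 11]
4 → replaces 5 → [2, 4, 10, 11]
9 → replaces 10 → [2, 4, 9, 11]
8 → replaces 9 → [2, 4, 8, 11]
1 → replaces 2 → [1, 4, 8, 11]
7 → replaces 8 → [1, 4, 7, 11]
Longest strictly increasing subsequence has length 4, so deletions = 12 − 4 = 8.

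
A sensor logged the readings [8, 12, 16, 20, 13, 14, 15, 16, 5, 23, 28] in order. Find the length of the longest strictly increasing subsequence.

8

Track the smallest tail for each achievable length (strict):
8 → extends → [8]
12 → extends → [8, 12]
16 → extends → [8, 12, 16]
20 → extends → [8, 12, 16, 20]
13 → replaces 16 → [8, 12, 13, 20]
14 → replaces 20 → [8, 12, 13, 14]
15 → extends → [8, 12, 13, 14, 15]
16 → extends → [8, 12, 13, 14, 15, 16]
5 → replaces 8 → [5, 12, 13, 14, 15, 16]
23 → extends → [5, 12, 13, 14, 15, 16, 23]
28 → extends → [5, 12, 13, 14, 15, 16, 23, 28]
Eight tails, so the longest strictly increasing subsequence has length 8 (e.g. 8, 12, 13, 14, 15, 16, 23, 28).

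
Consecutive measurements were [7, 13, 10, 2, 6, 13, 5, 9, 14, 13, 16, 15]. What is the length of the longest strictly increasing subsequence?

Let dp[i] be the length of the longest such subsequence ending at index i:
i:      1  2  3  4  5  6  7  8  9 10 11 12
a[i]:   7 13 10  2  6 13  5  9 14 13 16 15
dp:     1  2  2  1  2  3  2  3  4  4  5  5
Maximum dp value is 5.

5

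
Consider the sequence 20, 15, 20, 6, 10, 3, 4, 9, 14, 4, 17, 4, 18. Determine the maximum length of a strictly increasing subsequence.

6

Track the smallest tail for each achievable length (strict):
20 → extends → [20]
15 → replaces 20 → [15]
20 → extends → [15, 20]
6 → replaces 15 → [6, 20]
10 → replaces 20 → [6, 10]
3 → replaces 6 → [3, 10]
4 → replaces 10 → [3, 4]
9 → extends → [3, 4, 9]
14 → extends → [3, 4, 9, 14]
4 → already a tail → [3, 4, 9, 14]
17 → extends → [3, 4, 9, 14, 17]
4 → already a tail → [3, 4, 9, 14, 17]
18 → extends → [3, 4, 9, 14, 17, 18]
Six tails, so the longest strictly increasing subsequence has length 6 (e.g. 3, 4, 9, 14, 17, 18).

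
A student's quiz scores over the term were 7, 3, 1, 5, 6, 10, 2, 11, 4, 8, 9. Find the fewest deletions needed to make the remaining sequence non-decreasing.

Fewest deletions = n − (longest non-decreasing subsequence).
i:      1  2  3  4  5  6  7  8  9 10 11
a[i]:   7  3  1  5  6 10  2 11  4  8  9
dp:     1  1  1  2  3  4  2  5  3  4  5
max dp = 5, so deletions = 11 − 5 = 6.

6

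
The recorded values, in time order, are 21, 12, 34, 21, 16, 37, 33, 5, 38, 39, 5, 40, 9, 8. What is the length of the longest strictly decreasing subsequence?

5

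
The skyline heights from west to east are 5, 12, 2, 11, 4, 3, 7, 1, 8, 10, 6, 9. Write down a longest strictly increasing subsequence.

2, 4, 7, 8, 10

Patience tails give the LIS length; then backtrack through the dp parents:
5 → extends → [5]
12 → extends → [5, 12]
2 → replaces 5 → [2, 12]
11 → replaces 12 → [2, 11]
4 → replaces 11 → [2, 4]
3 → replaces 4 → [2, 3]
7 → extends → [2, 3, 7]
1 → replaces 2 → [1, 3, 7]
8 → extends → [1, 3, 7, 8]
10 → extends → [1, 3, 7, 8, 10]
6 → replaces 7 → [1, 3, 6, 8, 10]
9 → replaces 10 → [1, 3, 6, 8, 9]
Length 5; one witness is 2, 4, 7, 8, 10.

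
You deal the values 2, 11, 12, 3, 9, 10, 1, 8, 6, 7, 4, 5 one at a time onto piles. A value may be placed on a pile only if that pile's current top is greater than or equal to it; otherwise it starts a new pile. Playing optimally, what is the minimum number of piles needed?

The minimum number of non-increasing subsequences covering a sequence equals the length of its longest strictly increasing subsequence.
LIS length is 4 (e.g. 2, 3, 9, 10), so 4 piles are needed.

4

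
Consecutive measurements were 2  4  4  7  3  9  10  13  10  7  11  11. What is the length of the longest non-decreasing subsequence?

9

Track the smallest tail for each achievable length (allowing ties):
2 → extends → [2]
4 → extends → [2, 4]
4 → extends → [2, 4, 4]
7 → extends → [2, 4, 4, 7]
3 → replaces 4 → [2, 3, 4, 7]
9 → extends → [2, 3, 4, 7, 9]
10 → extends → [2, 3, 4, 7, 9, 10]
13 → extends → [2, 3, 4, 7, 9, 10, 13]
10 → replaces 13 → [2, 3, 4, 7, 9, 10, 10]
7 → replaces 9 → [2, 3, 4, 7, 7, 10, 10]
11 → extends → [2, 3, 4, 7, 7, 10, 10, 11]
11 → extends → [2, 3, 4, 7, 7, 10, 10, 11, 11]
Nine tails, so the longest non-decreasing subsequence has length 9 (e.g. 2, 4, 4, 7, 9, 10, 10, 11, 11).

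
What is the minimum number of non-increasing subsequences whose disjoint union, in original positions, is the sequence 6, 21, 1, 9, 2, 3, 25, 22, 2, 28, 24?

5

Place each on the leftmost legal pile:
6 → new pile 1 (tops now [6])
21 → new pile 2 (tops now [6, 21])
1 → pile 1 (tops now [1, 21])
9 → pile 2 (tops now [1, 9])
2 → pile 2 (tops now [1, 2])
3 → new pile 3 (tops now [1, 2, 3])
25 → new pile 4 (tops now [1, 2, 3, 25])
22 → pile 4 (tops now [1, 2, 3, 22])
2 → pile 2 (tops now [1, 2, 3, 22])
28 → new pile 5 (tops now [1, 2, 3, 22, 28])
24 → pile 5 (tops now [1, 2, 3, 22, 24])
Five piles.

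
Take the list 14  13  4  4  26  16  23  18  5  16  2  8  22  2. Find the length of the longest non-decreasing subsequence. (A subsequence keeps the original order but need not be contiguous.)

Let dp[i] be the length of the longest such subsequence ending at index i:
i:      1  2  3  4  5  6  7  8  9 10 11 12 13 14
a[i]:  14 13  4  4 26 16 23 18  5 16  2  8 22  2
dp:     1  1  1  2  3  3  4  4  3  4  1  4  5  2
Maximum dp value is 5.

5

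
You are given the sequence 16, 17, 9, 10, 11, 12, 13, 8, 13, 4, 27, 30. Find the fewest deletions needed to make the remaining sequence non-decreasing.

4

Fewest deletions = n − (longest non-decreasing subsequence).
Patience tails:
16 → extends → [16]
17 → extends → [16, 17]
9 → replaces 16 → [9, 17]
10 → replaces 17 → [9, 10]
11 → extends → [9, 10, 11]
12 → extends → [9, 10, 11, 12]
13 → extends → [9, 10, 11, 12, 13]
8 → replaces 9 → [8, 10, 11, 12, 13]
13 → extends → [8, 10, 11, 12, 13, 13]
4 → replaces 8 → [4, 10, 11, 12, 13, 13]
27 → extends → [4, 10, 11, 12, 13, 13, 27]
30 → extends → [4, 10, 11, 12, 13, 13, 27, 30]
Longest non-decreasing subsequence has length 8, so deletions = 12 − 8 = 4.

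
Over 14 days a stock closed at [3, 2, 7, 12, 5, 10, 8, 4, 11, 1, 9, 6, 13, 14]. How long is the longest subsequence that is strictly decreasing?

5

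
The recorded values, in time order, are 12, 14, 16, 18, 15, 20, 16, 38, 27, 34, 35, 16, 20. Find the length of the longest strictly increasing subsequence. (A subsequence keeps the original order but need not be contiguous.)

Let dp[i] be the length of the longest such subsequence ending at index i:
i:      1  2  3  4  5  6  7  8  9 10 11 12 13
a[i]:  12 14 16 18 15 20 16 38 27 34 35 16 20
dp:     1  2  3  4  3  5  4  6  6  7  8  4  5
Maximum dp value is 8.

8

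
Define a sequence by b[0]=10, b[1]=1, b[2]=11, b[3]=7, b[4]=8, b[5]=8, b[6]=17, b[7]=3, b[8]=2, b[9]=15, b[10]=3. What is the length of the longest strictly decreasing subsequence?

Negate each value so 'decreasing' becomes 'increasing', then run patience tails on the negated sequence:
-10 → extends → [-10]
-1 → extends → [-10, -1]
-11 → replaces -10 → [-11, -1]
-7 → replaces -1 → [-11, -7]
-8 → replaces -7 → [-11, -8]
-8 → already a tail → [-11, -8]
-17 → replaces -11 → [-17, -8]
-3 → extends → [-17, -8, -3]
-2 → extends → [-17, -8, -3, -2]
-15 → replaces -8 → [-17, -15, -3, -2]
-3 → already a tail → [-17, -15, -3, -2]
Four tails, so the longest strictly decreasing subsequence of the original has length 4.

4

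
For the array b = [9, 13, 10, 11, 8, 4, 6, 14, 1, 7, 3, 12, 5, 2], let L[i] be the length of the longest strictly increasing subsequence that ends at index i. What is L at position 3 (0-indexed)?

dp[i] = 1 + max{dp[j] : j<i, b[j]<b[i]} (or 1 if no such j):
i:      0  1  2  3  4  5  6  7  8  9 10 11 12 13
b[i]:   9 13 10 11  8  4  6 14  1  7  3 12  5  2
dp:     1  2  2  3  1  1  2  4  1  3  2  4  3  2
At index 3 the value is 3.

3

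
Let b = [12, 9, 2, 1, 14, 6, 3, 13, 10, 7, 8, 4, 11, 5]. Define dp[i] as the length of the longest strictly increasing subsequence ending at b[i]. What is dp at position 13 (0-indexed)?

4

dp[i] = 1 + max{dp[j] : j<i, b[j]<b[i]} (or 1 if no such j):
i:      0  1  2  3  4  5  6  7  8  9 10 11 12 13
b[i]:  12  9  2  1 14  6  3 13 10  7  8  4 11  5
dp:     1  1  1  1  2  2  2  3  3  3  4  3  5  4
At index 13 the value is 4.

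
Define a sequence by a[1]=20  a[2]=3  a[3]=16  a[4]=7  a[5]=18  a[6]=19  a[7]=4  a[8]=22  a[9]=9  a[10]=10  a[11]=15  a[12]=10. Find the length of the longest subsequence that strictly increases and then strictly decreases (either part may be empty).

inc[i] = longest strictly increasing subsequence ending at i; dec[i] = longest strictly decreasing subsequence starting at i:
i:      1  2  3  4  5  6  7  8  9 10 11 12
a[i]:  20  3 16  7 18 19  4 22  9 10 15 10
inc:    1  1  2  2  3  4  2  5  3  4  5  4
dec:    4  1  3  2  3  3  1  3  1  1  2  1
Best peak at i=8 (value 22): inc=5, dec=3, length 5+3−1 = 7.

7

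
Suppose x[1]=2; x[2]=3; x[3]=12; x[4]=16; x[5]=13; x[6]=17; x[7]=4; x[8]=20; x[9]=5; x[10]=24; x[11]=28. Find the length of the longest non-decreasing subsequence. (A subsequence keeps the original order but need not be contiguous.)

8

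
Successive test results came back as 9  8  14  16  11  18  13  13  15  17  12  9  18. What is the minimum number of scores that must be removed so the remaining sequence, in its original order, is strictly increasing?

Fewest deletions = n − (longest strictly increasing subsequence).
i:      1  2  3  4  5  6  7  8  9 10 11 12 13
a[i]:   9  8 14 16 11 18 13 13 15 17 12  9 18
dp:     1  1  2  3  2  4  3  3  4  5  3  2  6
max dp = 6, so deletions = 13 − 6 = 7.

7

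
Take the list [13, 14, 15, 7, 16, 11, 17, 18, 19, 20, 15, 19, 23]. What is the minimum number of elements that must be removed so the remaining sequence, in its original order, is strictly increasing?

4

Fewest deletions = n − (longest strictly increasing subsequence).
Patience tails:
13 → extends → [13]
14 → extends → [13, 14]
15 → extends → [13, 14, 15]
7 → replaces 13 → [7, 14, 15]
16 → extends → [7, 14, 15, 16]
11 → replaces 14 → [7, 11, 15, 16]
17 → extends → [7, 11, 15, 16, 17]
18 → extends → [7, 11, 15, 16, 17, 18]
19 → extends → [7, 11, 15, 16, 17, 18, 19]
20 → extends → [7, 11, 15, 16, 17, 18, 19, 20]
15 → already a tail → [7, 11, 15, 16, 17, 18, 19, 20]
19 → already a tail → [7, 11, 15, 16, 17, 18, 19, 20]
23 → extends → [7, 11, 15, 16, 17, 18, 19, 20, 23]
Longest strictly increasing subsequence has length 9, so deletions = 13 − 9 = 4.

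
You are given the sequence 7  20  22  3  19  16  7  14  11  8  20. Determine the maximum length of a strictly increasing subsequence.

4

Let dp[i] be the length of the longest such subsequence ending at index i:
i:      1  2  3  4  5  6  7  8  9 10 11
a[i]:   7 20 22  3 19 16  7 14 11  8 20
dp:     1  2  3  1  2  2  2  3  3  3  4
Maximum dp value is 4.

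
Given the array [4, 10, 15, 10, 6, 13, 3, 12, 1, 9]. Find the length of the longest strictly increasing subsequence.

3

Let dp[i] be the length of the longest such subsequence ending at index i:
i:      1  2  3  4  5  6  7  8  9 10
a[i]:   4 10 15 10  6 13  3 12  1  9
dp:     1  2  3  2  2  3  1  3  1  3
Maximum dp value is 3.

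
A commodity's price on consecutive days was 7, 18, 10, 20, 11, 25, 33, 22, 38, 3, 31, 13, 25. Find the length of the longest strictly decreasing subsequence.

Negate each value so 'decreasing' becomes 'increasing', then run patience tails on the negated sequence:
-7 → extends → [-7]
-18 → replaces -7 → [-18]
-10 → extends → [-18, -10]
-20 → replaces -18 → [-20, -10]
-11 → replaces -10 → [-20, -11]
-25 → replaces -20 → [-25, -11]
-33 → replaces -25 → [-33, -11]
-22 → replaces -11 → [-33, -22]
-38 → replaces -33 → [-38, -22]
-3 → extends → [-38, -22, -3]
-31 → replaces -22 → [-38, -31, -3]
-13 → replaces -3 → [-38, -31, -13]
-25 → replaces -13 → [-38, -31, -25]
Three tails, so the longest strictly decreasing subsequence of the original has length 3.

3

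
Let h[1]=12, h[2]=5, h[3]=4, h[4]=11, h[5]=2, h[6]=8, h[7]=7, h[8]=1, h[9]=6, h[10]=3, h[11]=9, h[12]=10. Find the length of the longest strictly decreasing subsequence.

6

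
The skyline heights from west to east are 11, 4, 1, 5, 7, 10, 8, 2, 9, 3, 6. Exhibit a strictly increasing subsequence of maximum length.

4, 5, 7, 8, 9

Patience tails give the LIS length; then backtrack through the dp parents:
11 → extends → [11]
4 → replaces 11 → [4]
1 → replaces 4 → [1]
5 → extends → [1, 5]
7 → extends → [1, 5, 7]
10 → extends → [1, 5, 7, 10]
8 → replaces 10 → [1, 5, 7, 8]
2 → replaces 5 → [1, 2, 7, 8]
9 → extends → [1, 2, 7, 8, 9]
3 → replaces 7 → [1, 2, 3, 8, 9]
6 → replaces 8 → [1, 2, 3, 6, 9]
Length 5; one witness is 4, 5, 7, 8, 9.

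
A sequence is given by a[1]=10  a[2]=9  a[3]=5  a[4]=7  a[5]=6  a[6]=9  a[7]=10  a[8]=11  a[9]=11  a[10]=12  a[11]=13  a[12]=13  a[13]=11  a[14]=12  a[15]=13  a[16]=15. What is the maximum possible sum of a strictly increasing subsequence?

82

Let S[i] be the best sum of a strictly increasing subsequence ending at i:
i:      1  2  3  4  5  6  7  8  9 10 11 12 13 14 15 16
a[i]:  10  9  5  7  6  9 10 11 11 12 13 13 11 12 13 15
S:     10  9  5 12 11 21 31 42 42 54 67 67 42 54 67 82
Maximum is 82 (e.g. 5 + 7 + 9 + 10 + 11 + 12 + 13 + 15).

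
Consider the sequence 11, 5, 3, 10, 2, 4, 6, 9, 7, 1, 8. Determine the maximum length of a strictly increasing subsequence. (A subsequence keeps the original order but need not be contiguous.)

5

Track the smallest tail for each achievable length (strict):
11 → extends → [11]
5 → replaces 11 → [5]
3 → replaces 5 → [3]
10 → extends → [3, 10]
2 → replaces 3 → [2, 10]
4 → replaces 10 → [2, 4]
6 → extends → [2, 4, 6]
9 → extends → [2, 4, 6, 9]
7 → replaces 9 → [2, 4, 6, 7]
1 → replaces 2 → [1, 4, 6, 7]
8 → extends → [1, 4, 6, 7, 8]
Five tails, so the longest strictly increasing subsequence has length 5 (e.g. 3, 4, 6, 7, 8).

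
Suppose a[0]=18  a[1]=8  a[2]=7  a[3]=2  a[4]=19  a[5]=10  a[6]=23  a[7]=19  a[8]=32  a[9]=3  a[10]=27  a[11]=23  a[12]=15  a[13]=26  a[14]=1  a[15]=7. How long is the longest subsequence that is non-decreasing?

5

Track the smallest tail for each achievable length (allowing ties):
18 → extends → [18]
8 → replaces 18 → [8]
7 → replaces 8 → [7]
2 → replaces 7 → [2]
19 → extends → [2, 19]
10 → replaces 19 → [2, 10]
23 → extends → [2, 10, 23]
19 → replaces 23 → [2, 10, 19]
32 → extends → [2, 10, 19, 32]
3 → replaces 10 → [2, 3, 19, 32]
27 → replaces 32 → [2, 3, 19, 27]
23 → replaces 27 → [2, 3, 19, 23]
15 → replaces 19 → [2, 3, 15, 23]
26 → extends → [2, 3, 15, 23, 26]
1 → replaces 2 → [1, 3, 15, 23, 26]
7 → replaces 15 → [1, 3, 7, 23, 26]
Five tails, so the longest non-decreasing subsequence has length 5 (e.g. 18, 19, 23, 23, 26).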